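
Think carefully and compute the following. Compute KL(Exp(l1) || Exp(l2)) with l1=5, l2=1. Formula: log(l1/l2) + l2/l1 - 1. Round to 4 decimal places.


KL divergence for exponential family:
KL = log(l1/l2) + l2/l1 - 1.
log(5/1) = 1.609438.
1/5 = 0.2.
KL = 1.609438 + 0.2 - 1 = 0.8094

0.8094


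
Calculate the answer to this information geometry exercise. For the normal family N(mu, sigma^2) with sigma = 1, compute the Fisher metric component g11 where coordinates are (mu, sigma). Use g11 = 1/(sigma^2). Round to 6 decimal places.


For the 2-parameter normal family, the Fisher metric has:
  g11 = 1/sigma^2, g22 = 2/sigma^2.
sigma = 1, sigma^2 = 1.
g11 = 1.000000

1.000000


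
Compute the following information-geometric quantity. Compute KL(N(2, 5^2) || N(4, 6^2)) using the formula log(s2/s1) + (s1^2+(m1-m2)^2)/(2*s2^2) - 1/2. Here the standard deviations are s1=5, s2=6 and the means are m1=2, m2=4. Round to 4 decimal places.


KL divergence between normal distributions:
KL = log(s2/s1) + (s1^2 + (m1-m2)^2)/(2*s2^2) - 1/2.
log(6/5) = 0.182322.
(5^2 + (2-4)^2)/(2*6^2) = (25 + 4)/72 = 0.402778.
KL = 0.182322 + 0.402778 - 0.5 = 0.0851

0.0851


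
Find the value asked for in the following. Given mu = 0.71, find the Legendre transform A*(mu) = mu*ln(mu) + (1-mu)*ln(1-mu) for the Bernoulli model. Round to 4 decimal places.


Legendre transform for Bernoulli:
A*(mu) = mu*log(mu) + (1-mu)*log(1-mu).
mu = 0.71, 1-mu = 0.29.
mu*log(mu) = 0.71*log(0.71) = -0.243168.
(1-mu)*log(1-mu) = 0.29*log(0.29) = -0.358984.
A* = -0.243168 + -0.358984 = -0.6022

-0.6022


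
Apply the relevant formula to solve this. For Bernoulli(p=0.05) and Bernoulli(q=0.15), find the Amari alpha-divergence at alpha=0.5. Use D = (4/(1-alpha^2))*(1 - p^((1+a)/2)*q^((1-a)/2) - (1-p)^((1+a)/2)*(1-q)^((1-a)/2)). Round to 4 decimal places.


Amari alpha-divergence:
D = (4/(1-alpha^2))*(1 - p^((1+a)/2)*q^((1-a)/2) - (1-p)^((1+a)/2)*(1-q)^((1-a)/2)).
alpha = 0.5, p = 0.05, q = 0.15.
e1 = (1+alpha)/2 = 0.75, e2 = (1-alpha)/2 = 0.25.
t1 = p^e1 * q^e2 = 0.05^0.75 * 0.15^0.25 = 0.065804.
t2 = (1-p)^e1 * (1-q)^e2 = 0.95^0.75 * 0.85^0.25 = 0.923948.
4/(1-alpha^2) = 5.333333.
D = 5.333333*(1 - 0.065804 - 0.923948) = 0.0547

0.0547


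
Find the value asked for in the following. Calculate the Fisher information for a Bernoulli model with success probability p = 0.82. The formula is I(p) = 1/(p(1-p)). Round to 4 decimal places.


For Bernoulli(p), Fisher information is I(p) = 1/(p*(1-p)).
p = 0.82, 1-p = 0.18.
p*(1-p) = 0.1476.
I(p) = 1/0.1476 = 6.7751

6.7751


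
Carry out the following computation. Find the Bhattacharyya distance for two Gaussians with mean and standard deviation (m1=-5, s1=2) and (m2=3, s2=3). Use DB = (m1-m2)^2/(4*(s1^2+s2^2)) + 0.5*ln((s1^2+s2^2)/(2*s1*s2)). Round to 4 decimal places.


Bhattacharyya distance between two Gaussians:
DB = (m1-m2)^2/(4*(s1^2+s2^2)) + (1/2)*ln((s1^2+s2^2)/(2*s1*s2)).
(m1-m2)^2 = (-8)^2 = 64.
s1^2+s2^2 = 4 + 9 = 13.
term1 = 64/52 = 1.230769.
term2 = 0.5*ln(13/12.0) = 0.040021.
DB = 1.230769 + 0.040021 = 1.2708

1.2708


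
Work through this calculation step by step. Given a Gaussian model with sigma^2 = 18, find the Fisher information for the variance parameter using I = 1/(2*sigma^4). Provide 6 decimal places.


Fisher information for variance: I(sigma^2) = 1/(2*sigma^4).
sigma^2 = 18, so sigma^4 = 324.
I = 1/(2*324) = 1/648 = 0.001543

0.001543


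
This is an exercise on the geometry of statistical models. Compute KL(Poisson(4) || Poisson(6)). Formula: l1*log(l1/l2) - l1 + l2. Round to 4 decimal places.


KL divergence for Poisson:
KL = l1*log(l1/l2) - l1 + l2.
l1 = 4, l2 = 6.
log(4/6) = -0.405465.
l1*log(l1/l2) = 4 * -0.405465 = -1.62186.
KL = -1.62186 - 4 + 6 = 0.3781

0.3781


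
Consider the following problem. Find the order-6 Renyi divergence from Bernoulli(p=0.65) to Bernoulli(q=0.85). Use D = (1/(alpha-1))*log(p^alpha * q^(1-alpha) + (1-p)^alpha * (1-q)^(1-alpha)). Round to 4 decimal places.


Renyi divergence of order alpha between Bernoulli distributions:
D = (1/(alpha-1))*log(p^alpha * q^(1-alpha) + (1-p)^alpha * (1-q)^(1-alpha)).
alpha = 6, p = 0.65, q = 0.85.
p^alpha * q^(1-alpha) = 0.65^6 * 0.85^-5 = 0.169975.
(1-p)^alpha * (1-q)^(1-alpha) = 0.35^6 * 0.15^-5 = 24.207613.
sum = 0.169975 + 24.207613 = 24.377588.
D = (1/5)*log(24.377588) = 0.6387

0.6387


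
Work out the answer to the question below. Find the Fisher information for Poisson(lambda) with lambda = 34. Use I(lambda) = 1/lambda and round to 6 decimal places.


Fisher information for Poisson: I(lambda) = 1/lambda.
lambda = 34.
I(lambda) = 1/34 = 0.029412

0.029412


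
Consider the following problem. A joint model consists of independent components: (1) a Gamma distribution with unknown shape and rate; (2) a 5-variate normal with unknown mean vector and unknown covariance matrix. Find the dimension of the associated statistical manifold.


The dimension of a statistical manifold equals the number of free
(independent) real parameters of the model. For a product of independent
blocks the parameter counts add.
- Gamma (shape, rate): 2.
- 5-variate normal: 5 (mean) + 5*6/2 = 15 (symmetric covariance) = 20.
Total = 2 + 20 = 22.
Dimension = 22

22


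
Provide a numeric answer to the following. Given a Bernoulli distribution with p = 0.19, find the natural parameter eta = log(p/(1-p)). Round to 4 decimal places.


Natural parameter for Bernoulli: eta = log(p/(1-p)).
p = 0.19, 1-p = 0.81.
p/(1-p) = 0.234568.
eta = log(0.234568) = -1.4500

-1.4500


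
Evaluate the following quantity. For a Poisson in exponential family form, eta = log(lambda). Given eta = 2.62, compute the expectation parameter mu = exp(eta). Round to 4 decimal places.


Expectation parameter for Poisson exponential family:
mu = exp(eta).
eta = 2.62.
mu = exp(2.62) = 13.7357

13.7357


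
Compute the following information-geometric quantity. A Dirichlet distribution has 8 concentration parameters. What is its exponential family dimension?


Exponential family dimension calculation:
Dirichlet with 8 components has 8 natural parameters.

8


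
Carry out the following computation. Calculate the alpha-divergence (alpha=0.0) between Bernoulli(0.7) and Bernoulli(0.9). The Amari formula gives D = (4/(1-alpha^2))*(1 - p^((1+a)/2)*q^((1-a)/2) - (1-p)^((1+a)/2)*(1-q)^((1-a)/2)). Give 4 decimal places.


Amari alpha-divergence:
D = (4/(1-alpha^2))*(1 - p^((1+a)/2)*q^((1-a)/2) - (1-p)^((1+a)/2)*(1-q)^((1-a)/2)).
alpha = 0.0, p = 0.7, q = 0.9.
e1 = (1+alpha)/2 = 0.5, e2 = (1-alpha)/2 = 0.5.
t1 = p^e1 * q^e2 = 0.7^0.5 * 0.9^0.5 = 0.793725.
t2 = (1-p)^e1 * (1-q)^e2 = 0.3^0.5 * 0.1^0.5 = 0.173205.
4/(1-alpha^2) = 4.0.
D = 4.0*(1 - 0.793725 - 0.173205) = 0.1323

0.1323


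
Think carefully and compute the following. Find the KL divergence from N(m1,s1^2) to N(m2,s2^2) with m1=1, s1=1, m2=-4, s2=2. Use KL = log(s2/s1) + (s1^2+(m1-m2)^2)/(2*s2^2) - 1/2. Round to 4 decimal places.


KL divergence between normal distributions:
KL = log(s2/s1) + (s1^2 + (m1-m2)^2)/(2*s2^2) - 1/2.
log(2/1) = 0.693147.
(1^2 + (1--4)^2)/(2*2^2) = (1 + 25)/8 = 3.25.
KL = 0.693147 + 3.25 - 0.5 = 3.4431

3.4431


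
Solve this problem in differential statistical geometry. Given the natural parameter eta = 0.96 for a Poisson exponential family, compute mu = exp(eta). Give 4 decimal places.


Expectation parameter for Poisson exponential family:
mu = exp(eta).
eta = 0.96.
mu = exp(0.96) = 2.6117

2.6117


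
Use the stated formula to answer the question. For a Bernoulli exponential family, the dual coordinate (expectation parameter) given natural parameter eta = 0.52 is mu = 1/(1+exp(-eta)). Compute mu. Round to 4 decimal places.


Dual coordinate (expectation parameter) for Bernoulli:
mu = 1/(1+exp(-eta)).
eta = 0.52.
exp(-eta) = exp(-0.52) = 0.594521.
mu = 1/(1+0.594521) = 0.6271

0.6271


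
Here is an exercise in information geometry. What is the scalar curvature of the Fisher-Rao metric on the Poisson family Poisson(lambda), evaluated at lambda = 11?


This family has a single free parameter, so its statistical manifold
is 1-dimensional. The Riemann curvature tensor of any 1-dimensional
Riemannian manifold vanishes identically, so R = 0.

0


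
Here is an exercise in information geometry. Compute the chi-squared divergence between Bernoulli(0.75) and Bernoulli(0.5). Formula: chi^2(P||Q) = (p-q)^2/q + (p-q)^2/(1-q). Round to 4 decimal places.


Chi-squared divergence between Bernoulli distributions:
chi^2 = (p-q)^2/q + (p-q)^2/(1-q).
p = 0.75, q = 0.5, p-q = 0.25.
(p-q)^2 = 0.0625.
term1 = 0.0625/0.5 = 0.125.
term2 = 0.0625/0.5 = 0.125.
chi^2 = 0.125 + 0.125 = 0.2500

0.2500


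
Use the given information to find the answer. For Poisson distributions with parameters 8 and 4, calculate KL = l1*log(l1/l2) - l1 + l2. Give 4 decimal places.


KL divergence for Poisson:
KL = l1*log(l1/l2) - l1 + l2.
l1 = 8, l2 = 4.
log(8/4) = 0.693147.
l1*log(l1/l2) = 8 * 0.693147 = 5.545177.
KL = 5.545177 - 8 + 4 = 1.5452

1.5452


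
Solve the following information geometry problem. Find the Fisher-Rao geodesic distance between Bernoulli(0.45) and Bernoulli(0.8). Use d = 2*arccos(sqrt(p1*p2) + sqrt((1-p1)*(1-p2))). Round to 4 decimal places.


Geodesic distance on Bernoulli manifold:
d(p1,p2) = 2*arccos(sqrt(p1*p2) + sqrt((1-p1)*(1-p2))).
sqrt(p1*p2) = sqrt(0.45*0.8) = 0.6.
sqrt((1-p1)*(1-p2)) = sqrt(0.55*0.2) = 0.331662.
arg = 0.6 + 0.331662 = 0.931662.
d = 2*arccos(0.931662) = 0.7437

0.7437


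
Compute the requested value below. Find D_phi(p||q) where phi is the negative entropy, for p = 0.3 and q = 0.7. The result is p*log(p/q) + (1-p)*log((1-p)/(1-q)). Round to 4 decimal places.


Bregman divergence with negative entropy generator:
D = p*log(p/q) + (1-p)*log((1-p)/(1-q)).
p = 0.3, q = 0.7.
p*log(p/q) = 0.3*log(0.3/0.7) = -0.254189.
(1-p)*log((1-p)/(1-q)) = 0.7*log(0.7/0.3) = 0.593109.
D = -0.254189 + 0.593109 = 0.3389

0.3389


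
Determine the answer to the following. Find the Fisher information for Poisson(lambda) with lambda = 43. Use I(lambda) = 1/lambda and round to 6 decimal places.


Fisher information for Poisson: I(lambda) = 1/lambda.
lambda = 43.
I(lambda) = 1/43 = 0.023256

0.023256


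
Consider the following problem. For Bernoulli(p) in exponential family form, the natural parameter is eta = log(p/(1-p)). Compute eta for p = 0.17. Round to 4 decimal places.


Natural parameter for Bernoulli: eta = log(p/(1-p)).
p = 0.17, 1-p = 0.83.
p/(1-p) = 0.204819.
eta = log(0.204819) = -1.5856

-1.5856


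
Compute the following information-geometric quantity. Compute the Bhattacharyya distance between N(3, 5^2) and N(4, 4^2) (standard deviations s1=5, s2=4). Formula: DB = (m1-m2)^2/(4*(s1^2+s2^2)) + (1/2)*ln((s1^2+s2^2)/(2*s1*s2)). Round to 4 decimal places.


Bhattacharyya distance between two Gaussians:
DB = (m1-m2)^2/(4*(s1^2+s2^2)) + (1/2)*ln((s1^2+s2^2)/(2*s1*s2)).
(m1-m2)^2 = (-1)^2 = 1.
s1^2+s2^2 = 25 + 16 = 41.
term1 = 1/164 = 0.006098.
term2 = 0.5*ln(41/40.0) = 0.012346.
DB = 0.006098 + 0.012346 = 0.0184

0.0184


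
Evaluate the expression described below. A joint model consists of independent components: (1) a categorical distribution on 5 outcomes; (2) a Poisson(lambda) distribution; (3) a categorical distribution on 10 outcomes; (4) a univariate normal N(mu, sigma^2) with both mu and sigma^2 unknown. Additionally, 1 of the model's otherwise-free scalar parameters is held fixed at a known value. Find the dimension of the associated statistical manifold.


The dimension of a statistical manifold equals the number of free
(independent) real parameters of the model. For a product of independent
blocks the parameter counts add.
- categorical on 5 outcomes (probabilities sum to 1): 5-1 = 4.
- Poisson (lambda): 1.
- categorical on 10 outcomes (probabilities sum to 1): 10-1 = 9.
- normal (mu, sigma^2): 2.
Total = 4 + 1 + 9 + 2 = 16.
1 parameter(s) fixed at known values: 16 - 1 = 15.
Dimension = 15

15


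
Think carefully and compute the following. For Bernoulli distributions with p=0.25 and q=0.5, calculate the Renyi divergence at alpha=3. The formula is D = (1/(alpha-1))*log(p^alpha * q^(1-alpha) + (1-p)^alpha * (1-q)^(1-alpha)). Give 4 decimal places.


Renyi divergence of order alpha between Bernoulli distributions:
D = (1/(alpha-1))*log(p^alpha * q^(1-alpha) + (1-p)^alpha * (1-q)^(1-alpha)).
alpha = 3, p = 0.25, q = 0.5.
p^alpha * q^(1-alpha) = 0.25^3 * 0.5^-2 = 0.0625.
(1-p)^alpha * (1-q)^(1-alpha) = 0.75^3 * 0.5^-2 = 1.6875.
sum = 0.0625 + 1.6875 = 1.75.
D = (1/2)*log(1.75) = 0.2798

0.2798


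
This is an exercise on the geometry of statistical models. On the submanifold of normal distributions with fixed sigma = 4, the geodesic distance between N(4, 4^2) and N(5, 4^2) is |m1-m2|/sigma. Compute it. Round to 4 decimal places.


On the fixed-variance normal subfamily, geodesic distance = |m1-m2|/sigma.
|4 - 5| = 1.
sigma = 4.
d = 1/4 = 0.2500

0.2500


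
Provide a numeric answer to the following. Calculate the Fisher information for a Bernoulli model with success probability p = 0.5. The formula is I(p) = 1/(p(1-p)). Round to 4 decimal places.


For Bernoulli(p), Fisher information is I(p) = 1/(p*(1-p)).
p = 0.5, 1-p = 0.5.
p*(1-p) = 0.25.
I(p) = 1/0.25 = 4.0000

4.0000


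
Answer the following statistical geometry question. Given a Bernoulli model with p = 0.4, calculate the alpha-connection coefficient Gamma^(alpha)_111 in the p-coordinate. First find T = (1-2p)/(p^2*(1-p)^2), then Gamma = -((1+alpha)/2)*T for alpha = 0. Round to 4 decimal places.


Skewness (Amari-Chentsov) tensor: T = (1-2p)/(p^2*(1-p)^2).
p = 0.4, 1-2p = 0.2, p^2 = 0.16, (1-p)^2 = 0.36.
T = 0.2/(0.16 * 0.36) = 3.472222.
In the p-coordinate, Gamma^(alpha) = Gamma^(0) - (alpha/2)*T with Gamma^(0) = (1/2)*g'(p) = -T/2,
so Gamma^(alpha) = -((1+alpha)/2)*T.
alpha = 0, -(1+alpha)/2 = -0.5.
Gamma = -0.5 * 3.472222 = -1.7361

-1.7361


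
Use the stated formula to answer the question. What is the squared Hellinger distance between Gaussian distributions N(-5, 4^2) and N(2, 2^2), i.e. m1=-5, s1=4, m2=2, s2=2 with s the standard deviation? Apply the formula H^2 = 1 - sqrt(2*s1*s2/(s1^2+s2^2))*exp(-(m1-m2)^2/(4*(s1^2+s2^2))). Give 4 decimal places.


Squared Hellinger distance for Gaussians:
H^2 = 1 - sqrt(2*s1*s2/(s1^2+s2^2)) * exp(-(m1-m2)^2/(4*(s1^2+s2^2))).
s1^2 = 16, s2^2 = 4, s1^2+s2^2 = 20.
sqrt(2*4*2/(20)) = 0.894427.
(m1-m2)^2 = (-7)^2 = 49.
exp(-49/(4*20)) = exp(-0.6125) = 0.541994.
H^2 = 1 - 0.894427*0.541994 = 0.5152

0.5152


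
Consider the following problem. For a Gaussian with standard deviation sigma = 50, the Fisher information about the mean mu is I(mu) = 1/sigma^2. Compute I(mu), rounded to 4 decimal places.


The Fisher information for the mean of a normal distribution is I(mu) = 1/sigma^2.
sigma = 50, so sigma^2 = 2500.
I(mu) = 1/2500 = 0.0004

0.0004


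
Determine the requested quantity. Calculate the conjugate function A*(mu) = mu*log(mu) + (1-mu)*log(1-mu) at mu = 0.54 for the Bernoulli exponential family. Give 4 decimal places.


Legendre transform for Bernoulli:
A*(mu) = mu*log(mu) + (1-mu)*log(1-mu).
mu = 0.54, 1-mu = 0.46.
mu*log(mu) = 0.54*log(0.54) = -0.332741.
(1-mu)*log(1-mu) = 0.46*log(0.46) = -0.357203.
A* = -0.332741 + -0.357203 = -0.6899

-0.6899


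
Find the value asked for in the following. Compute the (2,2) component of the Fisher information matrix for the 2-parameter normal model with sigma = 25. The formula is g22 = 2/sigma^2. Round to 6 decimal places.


For the 2-parameter normal family, the Fisher metric has:
  g11 = 1/sigma^2, g22 = 2/sigma^2.
sigma = 25, sigma^2 = 625.
g22 = 0.003200

0.003200


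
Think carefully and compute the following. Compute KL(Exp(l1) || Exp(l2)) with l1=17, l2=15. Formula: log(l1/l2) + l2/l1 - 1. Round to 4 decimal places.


KL divergence for exponential family:
KL = log(l1/l2) + l2/l1 - 1.
log(17/15) = 0.125163.
15/17 = 0.882353.
KL = 0.125163 + 0.882353 - 1 = 0.0075

0.0075


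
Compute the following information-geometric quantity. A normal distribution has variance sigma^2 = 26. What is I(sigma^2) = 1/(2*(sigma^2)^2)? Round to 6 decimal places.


Fisher information for variance: I(sigma^2) = 1/(2*sigma^4).
sigma^2 = 26, so sigma^4 = 676.
I = 1/(2*676) = 1/1352 = 0.000740

0.000740


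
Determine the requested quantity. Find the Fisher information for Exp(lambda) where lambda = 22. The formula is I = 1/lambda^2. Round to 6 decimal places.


Fisher information for exponential: I(lambda) = 1/lambda^2.
lambda = 22, lambda^2 = 484.
I = 1/484 = 0.002066

0.002066


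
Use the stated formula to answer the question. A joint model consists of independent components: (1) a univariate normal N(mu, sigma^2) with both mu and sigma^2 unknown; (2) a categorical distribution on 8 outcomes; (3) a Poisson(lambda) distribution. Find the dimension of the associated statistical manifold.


The dimension of a statistical manifold equals the number of free
(independent) real parameters of the model. For a product of independent
blocks the parameter counts add.
- normal (mu, sigma^2): 2.
- categorical on 8 outcomes (probabilities sum to 1): 8-1 = 7.
- Poisson (lambda): 1.
Total = 2 + 7 + 1 = 10.
Dimension = 10

10


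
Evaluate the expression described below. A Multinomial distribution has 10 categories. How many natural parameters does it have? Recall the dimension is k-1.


Exponential family dimension calculation:
For Multinomial with k=10 categories, dim = k-1 = 9.

9


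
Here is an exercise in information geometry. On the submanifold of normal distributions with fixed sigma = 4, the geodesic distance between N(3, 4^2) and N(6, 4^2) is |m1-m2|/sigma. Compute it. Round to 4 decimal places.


On the fixed-variance normal subfamily, geodesic distance = |m1-m2|/sigma.
|3 - 6| = 3.
sigma = 4.
d = 3/4 = 0.7500

0.7500


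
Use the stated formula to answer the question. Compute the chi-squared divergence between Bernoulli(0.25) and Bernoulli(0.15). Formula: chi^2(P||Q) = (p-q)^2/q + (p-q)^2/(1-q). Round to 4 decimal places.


Chi-squared divergence between Bernoulli distributions:
chi^2 = (p-q)^2/q + (p-q)^2/(1-q).
p = 0.25, q = 0.15, p-q = 0.1.
(p-q)^2 = 0.01.
term1 = 0.01/0.15 = 0.066667.
term2 = 0.01/0.85 = 0.011765.
chi^2 = 0.066667 + 0.011765 = 0.0784

0.0784


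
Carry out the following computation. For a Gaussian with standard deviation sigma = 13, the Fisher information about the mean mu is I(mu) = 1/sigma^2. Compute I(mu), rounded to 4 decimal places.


The Fisher information for the mean of a normal distribution is I(mu) = 1/sigma^2.
sigma = 13, so sigma^2 = 169.
I(mu) = 1/169 = 0.0059

0.0059


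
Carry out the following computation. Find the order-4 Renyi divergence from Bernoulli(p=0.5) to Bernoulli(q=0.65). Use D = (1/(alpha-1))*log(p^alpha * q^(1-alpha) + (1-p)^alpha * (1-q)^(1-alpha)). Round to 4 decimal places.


Renyi divergence of order alpha between Bernoulli distributions:
D = (1/(alpha-1))*log(p^alpha * q^(1-alpha) + (1-p)^alpha * (1-q)^(1-alpha)).
alpha = 4, p = 0.5, q = 0.65.
p^alpha * q^(1-alpha) = 0.5^4 * 0.65^-3 = 0.227583.
(1-p)^alpha * (1-q)^(1-alpha) = 0.5^4 * 0.35^-3 = 1.457726.
sum = 0.227583 + 1.457726 = 1.685309.
D = (1/3)*log(1.685309) = 0.1740

0.1740


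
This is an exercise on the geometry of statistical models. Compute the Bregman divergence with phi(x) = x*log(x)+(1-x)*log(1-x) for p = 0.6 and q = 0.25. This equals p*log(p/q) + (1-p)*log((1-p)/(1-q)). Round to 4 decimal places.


Bregman divergence with negative entropy generator:
D = p*log(p/q) + (1-p)*log((1-p)/(1-q)).
p = 0.6, q = 0.25.
p*log(p/q) = 0.6*log(0.6/0.25) = 0.525281.
(1-p)*log((1-p)/(1-q)) = 0.4*log(0.4/0.75) = -0.251443.
D = 0.525281 + -0.251443 = 0.2738

0.2738


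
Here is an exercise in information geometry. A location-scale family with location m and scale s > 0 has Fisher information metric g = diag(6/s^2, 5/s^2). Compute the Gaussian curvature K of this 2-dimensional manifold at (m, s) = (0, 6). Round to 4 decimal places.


The metric has the form g = (A dm^2 + B ds^2)/s^2 with A = 6, B = 5.
Substitute u = sqrt(A/B)*m: g = B*(du^2 + ds^2)/s^2, i.e. B times the
Poincare upper half-plane metric, which has constant Gaussian curvature -1.
Scaling a 2D metric by a constant c divides the Gaussian curvature by c,
so K = -1/B = -1/(5) = -0.2000 everywhere (the point (m, s) = (0, 6) is irrelevant:
the curvature is constant).
The requested Gaussian curvature is K = -0.2000.

-0.2000


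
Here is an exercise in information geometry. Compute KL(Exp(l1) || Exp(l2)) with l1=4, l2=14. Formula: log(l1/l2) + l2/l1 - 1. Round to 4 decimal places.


KL divergence for exponential family:
KL = log(l1/l2) + l2/l1 - 1.
log(4/14) = -1.252763.
14/4 = 3.5.
KL = -1.252763 + 3.5 - 1 = 1.2472

1.2472


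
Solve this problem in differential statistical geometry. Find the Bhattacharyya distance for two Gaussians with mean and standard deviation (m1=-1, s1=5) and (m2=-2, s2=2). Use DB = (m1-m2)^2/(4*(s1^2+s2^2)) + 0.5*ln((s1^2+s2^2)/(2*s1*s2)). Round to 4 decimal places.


Bhattacharyya distance between two Gaussians:
DB = (m1-m2)^2/(4*(s1^2+s2^2)) + (1/2)*ln((s1^2+s2^2)/(2*s1*s2)).
(m1-m2)^2 = (1)^2 = 1.
s1^2+s2^2 = 25 + 4 = 29.
term1 = 1/116 = 0.008621.
term2 = 0.5*ln(29/20.0) = 0.185782.
DB = 0.008621 + 0.185782 = 0.1944

0.1944


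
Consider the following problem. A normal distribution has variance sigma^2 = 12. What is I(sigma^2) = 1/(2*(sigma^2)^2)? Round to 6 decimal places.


Fisher information for variance: I(sigma^2) = 1/(2*sigma^4).
sigma^2 = 12, so sigma^4 = 144.
I = 1/(2*144) = 1/288 = 0.003472

0.003472


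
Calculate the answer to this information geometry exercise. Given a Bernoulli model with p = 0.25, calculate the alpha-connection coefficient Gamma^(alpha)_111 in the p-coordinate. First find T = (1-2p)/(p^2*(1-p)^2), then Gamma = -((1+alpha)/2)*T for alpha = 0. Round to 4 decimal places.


Skewness (Amari-Chentsov) tensor: T = (1-2p)/(p^2*(1-p)^2).
p = 0.25, 1-2p = 0.5, p^2 = 0.0625, (1-p)^2 = 0.5625.
T = 0.5/(0.0625 * 0.5625) = 14.222222.
In the p-coordinate, Gamma^(alpha) = Gamma^(0) - (alpha/2)*T with Gamma^(0) = (1/2)*g'(p) = -T/2,
so Gamma^(alpha) = -((1+alpha)/2)*T.
alpha = 0, -(1+alpha)/2 = -0.5.
Gamma = -0.5 * 14.222222 = -7.1111

-7.1111


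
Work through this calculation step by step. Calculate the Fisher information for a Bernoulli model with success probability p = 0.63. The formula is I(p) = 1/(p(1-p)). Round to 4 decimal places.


For Bernoulli(p), Fisher information is I(p) = 1/(p*(1-p)).
p = 0.63, 1-p = 0.37.
p*(1-p) = 0.2331.
I(p) = 1/0.2331 = 4.2900

4.2900


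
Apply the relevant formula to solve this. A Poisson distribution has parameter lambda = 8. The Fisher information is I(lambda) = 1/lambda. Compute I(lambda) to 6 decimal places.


Fisher information for Poisson: I(lambda) = 1/lambda.
lambda = 8.
I(lambda) = 1/8 = 0.125000

0.125000


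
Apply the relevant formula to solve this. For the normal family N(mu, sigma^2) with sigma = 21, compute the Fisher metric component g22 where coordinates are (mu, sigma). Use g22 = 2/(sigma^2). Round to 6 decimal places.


For the 2-parameter normal family, the Fisher metric has:
  g11 = 1/sigma^2, g22 = 2/sigma^2.
sigma = 21, sigma^2 = 441.
g22 = 0.004535

0.004535


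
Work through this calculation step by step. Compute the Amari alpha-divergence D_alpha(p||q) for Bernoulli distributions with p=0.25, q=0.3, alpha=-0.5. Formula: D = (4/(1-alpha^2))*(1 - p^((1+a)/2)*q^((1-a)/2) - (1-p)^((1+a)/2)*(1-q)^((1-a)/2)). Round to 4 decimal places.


Amari alpha-divergence:
D = (4/(1-alpha^2))*(1 - p^((1+a)/2)*q^((1-a)/2) - (1-p)^((1+a)/2)*(1-q)^((1-a)/2)).
alpha = -0.5, p = 0.25, q = 0.3.
e1 = (1+alpha)/2 = 0.25, e2 = (1-alpha)/2 = 0.75.
t1 = p^e1 * q^e2 = 0.25^0.25 * 0.3^0.75 = 0.286633.
t2 = (1-p)^e1 * (1-q)^e2 = 0.75^0.25 * 0.7^0.75 = 0.712178.
4/(1-alpha^2) = 5.333333.
D = 5.333333*(1 - 0.286633 - 0.712178) = 0.0063

0.0063


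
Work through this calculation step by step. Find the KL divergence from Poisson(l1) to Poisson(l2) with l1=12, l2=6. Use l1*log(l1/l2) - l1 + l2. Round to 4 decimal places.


KL divergence for Poisson:
KL = l1*log(l1/l2) - l1 + l2.
l1 = 12, l2 = 6.
log(12/6) = 0.693147.
l1*log(l1/l2) = 12 * 0.693147 = 8.317766.
KL = 8.317766 - 12 + 6 = 2.3178

2.3178


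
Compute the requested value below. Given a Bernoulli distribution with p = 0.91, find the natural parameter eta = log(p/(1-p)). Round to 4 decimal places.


Natural parameter for Bernoulli: eta = log(p/(1-p)).
p = 0.91, 1-p = 0.09.
p/(1-p) = 10.111111.
eta = log(10.111111) = 2.3136

2.3136


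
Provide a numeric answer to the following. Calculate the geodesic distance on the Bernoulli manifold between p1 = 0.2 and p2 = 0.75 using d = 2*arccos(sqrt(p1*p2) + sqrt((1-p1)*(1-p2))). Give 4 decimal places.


Geodesic distance on Bernoulli manifold:
d(p1,p2) = 2*arccos(sqrt(p1*p2) + sqrt((1-p1)*(1-p2))).
sqrt(p1*p2) = sqrt(0.2*0.75) = 0.387298.
sqrt((1-p1)*(1-p2)) = sqrt(0.8*0.25) = 0.447214.
arg = 0.387298 + 0.447214 = 0.834512.
d = 2*arccos(0.834512) = 1.1671

1.1671


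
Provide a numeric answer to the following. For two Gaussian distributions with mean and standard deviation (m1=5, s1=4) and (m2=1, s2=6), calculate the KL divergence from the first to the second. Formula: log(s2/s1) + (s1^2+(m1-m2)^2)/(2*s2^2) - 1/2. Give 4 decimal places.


KL divergence between normal distributions:
KL = log(s2/s1) + (s1^2 + (m1-m2)^2)/(2*s2^2) - 1/2.
log(6/4) = 0.405465.
(4^2 + (5-1)^2)/(2*6^2) = (16 + 16)/72 = 0.444444.
KL = 0.405465 + 0.444444 - 0.5 = 0.3499

0.3499


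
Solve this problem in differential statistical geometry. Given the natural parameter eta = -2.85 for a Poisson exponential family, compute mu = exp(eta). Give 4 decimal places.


Expectation parameter for Poisson exponential family:
mu = exp(eta).
eta = -2.85.
mu = exp(-2.85) = 0.0578

0.0578


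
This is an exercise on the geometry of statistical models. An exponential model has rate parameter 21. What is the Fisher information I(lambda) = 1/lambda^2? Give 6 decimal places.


Fisher information for exponential: I(lambda) = 1/lambda^2.
lambda = 21, lambda^2 = 441.
I = 1/441 = 0.002268

0.002268


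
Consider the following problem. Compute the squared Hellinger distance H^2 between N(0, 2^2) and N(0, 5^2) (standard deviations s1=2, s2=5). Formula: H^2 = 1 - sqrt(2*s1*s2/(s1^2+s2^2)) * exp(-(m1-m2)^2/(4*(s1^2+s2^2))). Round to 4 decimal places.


Squared Hellinger distance for Gaussians:
H^2 = 1 - sqrt(2*s1*s2/(s1^2+s2^2)) * exp(-(m1-m2)^2/(4*(s1^2+s2^2))).
s1^2 = 4, s2^2 = 25, s1^2+s2^2 = 29.
sqrt(2*2*5/(29)) = 0.830455.
(m1-m2)^2 = (0)^2 = 0.
exp(-0/(4*29)) = exp(0.0) = 1.0.
H^2 = 1 - 0.830455*1.0 = 0.1695

0.1695


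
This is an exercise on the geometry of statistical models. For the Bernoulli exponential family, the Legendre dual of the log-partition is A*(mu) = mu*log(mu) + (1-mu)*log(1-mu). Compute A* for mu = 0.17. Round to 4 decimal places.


Legendre transform for Bernoulli:
A*(mu) = mu*log(mu) + (1-mu)*log(1-mu).
mu = 0.17, 1-mu = 0.83.
mu*log(mu) = 0.17*log(0.17) = -0.301233.
(1-mu)*log(1-mu) = 0.83*log(0.83) = -0.154654.
A* = -0.301233 + -0.154654 = -0.4559

-0.4559


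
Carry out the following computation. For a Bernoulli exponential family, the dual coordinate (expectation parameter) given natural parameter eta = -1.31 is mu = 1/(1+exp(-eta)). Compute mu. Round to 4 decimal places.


Dual coordinate (expectation parameter) for Bernoulli:
mu = 1/(1+exp(-eta)).
eta = -1.31.
exp(-eta) = exp(1.31) = 3.706174.
mu = 1/(1+3.706174) = 0.2125

0.2125


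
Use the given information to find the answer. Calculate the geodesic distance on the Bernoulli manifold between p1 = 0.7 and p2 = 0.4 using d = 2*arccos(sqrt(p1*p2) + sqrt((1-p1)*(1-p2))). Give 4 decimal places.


Geodesic distance on Bernoulli manifold:
d(p1,p2) = 2*arccos(sqrt(p1*p2) + sqrt((1-p1)*(1-p2))).
sqrt(p1*p2) = sqrt(0.7*0.4) = 0.52915.
sqrt((1-p1)*(1-p2)) = sqrt(0.3*0.6) = 0.424264.
arg = 0.52915 + 0.424264 = 0.953414.
d = 2*arccos(0.953414) = 0.6129

0.6129


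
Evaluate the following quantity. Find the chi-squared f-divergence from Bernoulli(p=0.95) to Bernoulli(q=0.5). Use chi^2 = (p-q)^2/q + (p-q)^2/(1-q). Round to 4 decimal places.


Chi-squared divergence between Bernoulli distributions:
chi^2 = (p-q)^2/q + (p-q)^2/(1-q).
p = 0.95, q = 0.5, p-q = 0.45.
(p-q)^2 = 0.2025.
term1 = 0.2025/0.5 = 0.405.
term2 = 0.2025/0.5 = 0.405.
chi^2 = 0.405 + 0.405 = 0.8100

0.8100


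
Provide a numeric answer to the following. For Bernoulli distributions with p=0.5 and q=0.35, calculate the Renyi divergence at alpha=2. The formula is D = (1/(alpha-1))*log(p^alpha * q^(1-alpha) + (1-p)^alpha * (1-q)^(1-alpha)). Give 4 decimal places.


Renyi divergence of order alpha between Bernoulli distributions:
D = (1/(alpha-1))*log(p^alpha * q^(1-alpha) + (1-p)^alpha * (1-q)^(1-alpha)).
alpha = 2, p = 0.5, q = 0.35.
p^alpha * q^(1-alpha) = 0.5^2 * 0.35^-1 = 0.714286.
(1-p)^alpha * (1-q)^(1-alpha) = 0.5^2 * 0.65^-1 = 0.384615.
sum = 0.714286 + 0.384615 = 1.098901.
D = (1/1)*log(1.098901) = 0.0943

0.0943


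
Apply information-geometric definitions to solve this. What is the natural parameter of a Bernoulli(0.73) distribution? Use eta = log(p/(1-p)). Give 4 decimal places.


Natural parameter for Bernoulli: eta = log(p/(1-p)).
p = 0.73, 1-p = 0.27.
p/(1-p) = 2.703704.
eta = log(2.703704) = 0.9946

0.9946


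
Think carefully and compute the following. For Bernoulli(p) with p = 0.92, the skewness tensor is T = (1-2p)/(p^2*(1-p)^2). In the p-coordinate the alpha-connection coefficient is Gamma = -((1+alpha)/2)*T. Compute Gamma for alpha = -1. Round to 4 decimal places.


Skewness (Amari-Chentsov) tensor: T = (1-2p)/(p^2*(1-p)^2).
p = 0.92, 1-2p = -0.84, p^2 = 0.8464, (1-p)^2 = 0.0064.
T = -0.84/(0.8464 * 0.0064) = -155.068526.
In the p-coordinate, Gamma^(alpha) = Gamma^(0) - (alpha/2)*T with Gamma^(0) = (1/2)*g'(p) = -T/2,
so Gamma^(alpha) = -((1+alpha)/2)*T.
alpha = -1, -(1+alpha)/2 = 0.0.
Gamma = 0.0 * -155.068526 = 0.0000

0.0000


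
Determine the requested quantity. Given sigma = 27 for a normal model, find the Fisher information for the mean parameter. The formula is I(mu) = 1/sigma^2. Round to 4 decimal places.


The Fisher information for the mean of a normal distribution is I(mu) = 1/sigma^2.
sigma = 27, so sigma^2 = 729.
I(mu) = 1/729 = 0.0014

0.0014


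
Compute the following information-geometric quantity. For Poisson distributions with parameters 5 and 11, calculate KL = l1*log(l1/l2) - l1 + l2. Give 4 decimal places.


KL divergence for Poisson:
KL = l1*log(l1/l2) - l1 + l2.
l1 = 5, l2 = 11.
log(5/11) = -0.788457.
l1*log(l1/l2) = 5 * -0.788457 = -3.942287.
KL = -3.942287 - 5 + 11 = 2.0577

2.0577


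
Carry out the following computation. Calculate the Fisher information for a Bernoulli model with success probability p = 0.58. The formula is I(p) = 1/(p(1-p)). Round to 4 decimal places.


For Bernoulli(p), Fisher information is I(p) = 1/(p*(1-p)).
p = 0.58, 1-p = 0.42.
p*(1-p) = 0.2436.
I(p) = 1/0.2436 = 4.1051

4.1051


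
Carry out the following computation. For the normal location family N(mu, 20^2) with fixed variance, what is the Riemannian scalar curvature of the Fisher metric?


This family has a single free parameter, so its statistical manifold
is 1-dimensional. The Riemann curvature tensor of any 1-dimensional
Riemannian manifold vanishes identically, so R = 0.

0


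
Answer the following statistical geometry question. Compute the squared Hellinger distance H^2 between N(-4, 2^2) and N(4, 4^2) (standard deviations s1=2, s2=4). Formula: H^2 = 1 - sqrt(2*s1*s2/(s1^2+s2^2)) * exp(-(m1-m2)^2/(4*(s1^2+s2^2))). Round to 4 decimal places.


Squared Hellinger distance for Gaussians:
H^2 = 1 - sqrt(2*s1*s2/(s1^2+s2^2)) * exp(-(m1-m2)^2/(4*(s1^2+s2^2))).
s1^2 = 4, s2^2 = 16, s1^2+s2^2 = 20.
sqrt(2*2*4/(20)) = 0.894427.
(m1-m2)^2 = (-8)^2 = 64.
exp(-64/(4*20)) = exp(-0.8) = 0.449329.
H^2 = 1 - 0.894427*0.449329 = 0.5981

0.5981


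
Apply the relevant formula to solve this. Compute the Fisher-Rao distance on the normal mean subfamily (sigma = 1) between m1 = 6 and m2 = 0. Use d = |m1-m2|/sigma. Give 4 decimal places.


On the fixed-variance normal subfamily, geodesic distance = |m1-m2|/sigma.
|6 - 0| = 6.
sigma = 1.
d = 6/1 = 6.0000

6.0000


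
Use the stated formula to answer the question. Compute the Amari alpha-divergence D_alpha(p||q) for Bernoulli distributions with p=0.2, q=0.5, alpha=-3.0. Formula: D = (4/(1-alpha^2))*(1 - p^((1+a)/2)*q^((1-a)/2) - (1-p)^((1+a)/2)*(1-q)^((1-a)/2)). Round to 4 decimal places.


Amari alpha-divergence:
D = (4/(1-alpha^2))*(1 - p^((1+a)/2)*q^((1-a)/2) - (1-p)^((1+a)/2)*(1-q)^((1-a)/2)).
alpha = -3.0, p = 0.2, q = 0.5.
e1 = (1+alpha)/2 = -1.0, e2 = (1-alpha)/2 = 2.0.
t1 = p^e1 * q^e2 = 0.2^-1.0 * 0.5^2.0 = 1.25.
t2 = (1-p)^e1 * (1-q)^e2 = 0.8^-1.0 * 0.5^2.0 = 0.3125.
4/(1-alpha^2) = -0.5.
D = -0.5*(1 - 1.25 - 0.3125) = 0.2813

0.2813


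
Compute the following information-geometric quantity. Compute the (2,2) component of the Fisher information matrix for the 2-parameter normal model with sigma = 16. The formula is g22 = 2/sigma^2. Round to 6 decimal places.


For the 2-parameter normal family, the Fisher metric has:
  g11 = 1/sigma^2, g22 = 2/sigma^2.
sigma = 16, sigma^2 = 256.
g22 = 0.007813

0.007813


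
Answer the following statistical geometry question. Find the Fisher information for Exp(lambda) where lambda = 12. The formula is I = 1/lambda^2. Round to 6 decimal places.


Fisher information for exponential: I(lambda) = 1/lambda^2.
lambda = 12, lambda^2 = 144.
I = 1/144 = 0.006944

0.006944


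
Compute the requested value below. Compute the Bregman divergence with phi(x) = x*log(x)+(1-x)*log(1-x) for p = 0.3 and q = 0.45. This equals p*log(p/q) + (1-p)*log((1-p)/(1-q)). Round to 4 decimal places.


Bregman divergence with negative entropy generator:
D = p*log(p/q) + (1-p)*log((1-p)/(1-q)).
p = 0.3, q = 0.45.
p*log(p/q) = 0.3*log(0.3/0.45) = -0.12164.
(1-p)*log((1-p)/(1-q)) = 0.7*log(0.7/0.55) = 0.168813.
D = -0.12164 + 0.168813 = 0.0472

0.0472


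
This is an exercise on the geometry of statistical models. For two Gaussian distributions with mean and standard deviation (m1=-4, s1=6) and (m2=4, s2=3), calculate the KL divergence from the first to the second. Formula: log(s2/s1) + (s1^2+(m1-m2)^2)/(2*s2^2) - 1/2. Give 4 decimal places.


KL divergence between normal distributions:
KL = log(s2/s1) + (s1^2 + (m1-m2)^2)/(2*s2^2) - 1/2.
log(3/6) = -0.693147.
(6^2 + (-4-4)^2)/(2*3^2) = (36 + 64)/18 = 5.555556.
KL = -0.693147 + 5.555556 - 0.5 = 4.3624

4.3624


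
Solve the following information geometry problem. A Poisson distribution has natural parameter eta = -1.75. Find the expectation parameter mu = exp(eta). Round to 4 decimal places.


Expectation parameter for Poisson exponential family:
mu = exp(eta).
eta = -1.75.
mu = exp(-1.75) = 0.1738

0.1738


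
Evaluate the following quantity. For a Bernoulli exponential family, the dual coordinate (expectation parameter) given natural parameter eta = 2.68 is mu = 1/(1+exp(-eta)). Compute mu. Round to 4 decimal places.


Dual coordinate (expectation parameter) for Bernoulli:
mu = 1/(1+exp(-eta)).
eta = 2.68.
exp(-eta) = exp(-2.68) = 0.068563.
mu = 1/(1+0.068563) = 0.9358

0.9358


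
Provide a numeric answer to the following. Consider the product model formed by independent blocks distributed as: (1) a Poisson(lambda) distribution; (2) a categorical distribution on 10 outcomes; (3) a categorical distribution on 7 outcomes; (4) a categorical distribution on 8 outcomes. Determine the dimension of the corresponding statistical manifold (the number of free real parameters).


The dimension of a statistical manifold equals the number of free
(independent) real parameters of the model. For a product of independent
blocks the parameter counts add.
- Poisson (lambda): 1.
- categorical on 10 outcomes (probabilities sum to 1): 10-1 = 9.
- categorical on 7 outcomes (probabilities sum to 1): 7-1 = 6.
- categorical on 8 outcomes (probabilities sum to 1): 8-1 = 7.
Total = 1 + 9 + 6 + 7 = 23.
Dimension = 23

23


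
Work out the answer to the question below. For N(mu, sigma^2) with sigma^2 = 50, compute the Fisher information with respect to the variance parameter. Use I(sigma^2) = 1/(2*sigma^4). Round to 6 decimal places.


Fisher information for variance: I(sigma^2) = 1/(2*sigma^4).
sigma^2 = 50, so sigma^4 = 2500.
I = 1/(2*2500) = 1/5000 = 0.000200

0.000200


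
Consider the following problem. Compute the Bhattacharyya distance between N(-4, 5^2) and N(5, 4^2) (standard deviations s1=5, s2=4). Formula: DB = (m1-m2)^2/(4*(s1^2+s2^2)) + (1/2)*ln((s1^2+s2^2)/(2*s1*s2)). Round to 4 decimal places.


Bhattacharyya distance between two Gaussians:
DB = (m1-m2)^2/(4*(s1^2+s2^2)) + (1/2)*ln((s1^2+s2^2)/(2*s1*s2)).
(m1-m2)^2 = (-9)^2 = 81.
s1^2+s2^2 = 25 + 16 = 41.
term1 = 81/164 = 0.493902.
term2 = 0.5*ln(41/40.0) = 0.012346.
DB = 0.493902 + 0.012346 = 0.5062

0.5062


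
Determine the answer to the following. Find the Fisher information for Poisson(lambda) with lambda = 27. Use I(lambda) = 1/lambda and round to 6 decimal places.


Fisher information for Poisson: I(lambda) = 1/lambda.
lambda = 27.
I(lambda) = 1/27 = 0.037037

0.037037


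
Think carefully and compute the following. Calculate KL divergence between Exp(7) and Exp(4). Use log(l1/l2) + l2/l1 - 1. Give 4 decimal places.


KL divergence for exponential family:
KL = log(l1/l2) + l2/l1 - 1.
log(7/4) = 0.559616.
4/7 = 0.571429.
KL = 0.559616 + 0.571429 - 1 = 0.1310

0.1310


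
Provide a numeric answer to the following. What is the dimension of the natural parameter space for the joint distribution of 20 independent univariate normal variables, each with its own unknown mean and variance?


Exponential family dimension calculation:
Each univariate normal has two natural parameters (mu/sigma^2 and -1/(2 sigma^2)).
With 20 independent components, dim = 2 * 20 = 40.

40


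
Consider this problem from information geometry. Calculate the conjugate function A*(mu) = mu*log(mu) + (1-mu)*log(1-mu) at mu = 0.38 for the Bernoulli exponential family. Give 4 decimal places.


Legendre transform for Bernoulli:
A*(mu) = mu*log(mu) + (1-mu)*log(1-mu).
mu = 0.38, 1-mu = 0.62.
mu*log(mu) = 0.38*log(0.38) = -0.367682.
(1-mu)*log(1-mu) = 0.62*log(0.62) = -0.296382.
A* = -0.367682 + -0.296382 = -0.6641

-0.6641


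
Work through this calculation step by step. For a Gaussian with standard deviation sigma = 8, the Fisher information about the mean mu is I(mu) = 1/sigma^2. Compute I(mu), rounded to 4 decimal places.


The Fisher information for the mean of a normal distribution is I(mu) = 1/sigma^2.
sigma = 8, so sigma^2 = 64.
I(mu) = 1/64 = 0.0156

0.0156


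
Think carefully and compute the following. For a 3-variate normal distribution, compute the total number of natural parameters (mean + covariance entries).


Exponential family dimension calculation:
For 3-dim MVN: mean has 3 params, covariance has 3*4/2 = 6 unique entries.
Total dim = 3 + 6 = 9.

9


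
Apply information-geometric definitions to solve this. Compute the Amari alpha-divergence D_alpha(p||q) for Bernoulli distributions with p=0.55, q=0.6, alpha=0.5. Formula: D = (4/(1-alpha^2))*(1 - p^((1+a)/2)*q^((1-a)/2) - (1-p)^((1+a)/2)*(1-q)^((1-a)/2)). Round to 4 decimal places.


Amari alpha-divergence:
D = (4/(1-alpha^2))*(1 - p^((1+a)/2)*q^((1-a)/2) - (1-p)^((1+a)/2)*(1-q)^((1-a)/2)).
alpha = 0.5, p = 0.55, q = 0.6.
e1 = (1+alpha)/2 = 0.75, e2 = (1-alpha)/2 = 0.25.
t1 = p^e1 * q^e2 = 0.55^0.75 * 0.6^0.25 = 0.562095.
t2 = (1-p)^e1 * (1-q)^e2 = 0.45^0.75 * 0.4^0.25 = 0.436943.
4/(1-alpha^2) = 5.333333.
D = 5.333333*(1 - 0.562095 - 0.436943) = 0.0051

0.0051


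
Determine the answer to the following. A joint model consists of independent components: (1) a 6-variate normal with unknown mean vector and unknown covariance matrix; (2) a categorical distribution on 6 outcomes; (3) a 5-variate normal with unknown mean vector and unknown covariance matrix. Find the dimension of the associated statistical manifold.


The dimension of a statistical manifold equals the number of free
(independent) real parameters of the model. For a product of independent
blocks the parameter counts add.
- 6-variate normal: 6 (mean) + 6*7/2 = 21 (symmetric covariance) = 27.
- categorical on 6 outcomes (probabilities sum to 1): 6-1 = 5.
- 5-variate normal: 5 (mean) + 5*6/2 = 15 (symmetric covariance) = 20.
Total = 27 + 5 + 20 = 52.
Dimension = 52

52
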